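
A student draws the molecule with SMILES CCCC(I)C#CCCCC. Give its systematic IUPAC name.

The longest chain bearing the multiple bond is 10 carbons long (decane).
The chain contains a C≡C triple bond, so the unsaturation ending is -yne.
Choose the numbering such that the substituent locant set {4} is lower than {7} at the first point of difference.
This places the triple bond between C-5 and C-6; an iodo group at C-4.
The name is 4-iododec-5-yne.

4-iododec-5-yne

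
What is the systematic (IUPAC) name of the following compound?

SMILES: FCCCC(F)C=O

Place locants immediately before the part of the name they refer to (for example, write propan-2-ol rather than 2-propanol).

2,5-difluoropentanal

Counting along the main chain through the –CHO group gives 5 carbons: the parent is pentane.
The highest-priority functional group is an aldehyde (terminal –CHO), so the name ends in -al.
The numbering direction is chosen so that the aldehyde carbon is C-1 by definition.
This places fluoro groups at C-2 and C-5.
The name is 2,5-difluoropentanal.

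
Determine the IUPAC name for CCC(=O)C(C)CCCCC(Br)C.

9-bromo-4-methyldecan-3-one

The longest chain bearing the carbonyl is 10 carbons long (decane).
The highest-priority functional group is a ketone (C=O on an internal carbon), so the name ends in -one.
Number the chain so that numbering from this end puts the carbonyl group at C-3 rather than C-8.
This places the carbonyl at C-3; a bromo group at C-9; a methyl group at C-4.
Substituent prefixes are cited in alphabetical order (multiplying prefixes like di-/tri- are ignored for ordering).
Assembling the pieces gives 9-bromo-4-methyldecan-3-one.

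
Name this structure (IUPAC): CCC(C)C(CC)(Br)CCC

The longest carbon chain is 7 atoms: the parent is heptane.
The numbering direction is chosen so that the substituent locant set {3,4,4} is lower than {4,4,5} at the first point of difference.
With this numbering: a bromo group at C-4; an ethyl group at C-4; a methyl group at C-3.
Prefixes are listed alphabetically: bromo, ethyl, methyl.
Assembling the pieces gives 4-bromo-4-ethyl-3-methylheptane.

4-bromo-4-ethyl-3-methylheptane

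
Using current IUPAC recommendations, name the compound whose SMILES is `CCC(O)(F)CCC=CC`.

3-fluorooct-6-en-3-ol

The longest carbon chain that includes the –OH group and the multiple bond has 8 carbons, so the parent hydride is octane.
An alcohol (–OH) is the principal characteristic group, giving the suffix -ol.
A C=C double bond in the chain gives the infix -ene-.
Number the chain so that numbering from this end puts the hydroxyl group at C-3 rather than C-6.
This places the hydroxyl at C-3; the double bond between C-6 and C-7; a fluoro group at C-3.
Putting it together: 3-fluorooct-6-en-3-ol.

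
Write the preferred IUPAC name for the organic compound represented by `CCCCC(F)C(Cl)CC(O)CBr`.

1-bromo-4-chloro-5-fluorononan-2-ol

The longest chain bearing the –OH group is 9 carbons long (nonane).
An alcohol (–OH) is the principal characteristic group, giving the suffix -ol.
Choose the numbering such that numbering from this end puts the hydroxyl group at C-2 rather than C-8.
This places the hydroxyl at C-2; a bromo group at C-1; a chloro group at C-4; a fluoro group at C-5.
Substituent prefixes are cited in alphabetical order (multiplying prefixes like di-/tri- are ignored for ordering).
The name is 1-bromo-4-chloro-5-fluorononan-2-ol.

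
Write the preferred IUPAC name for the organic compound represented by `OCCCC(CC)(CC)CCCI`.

Counting along the main chain through the –OH group gives 7 carbons: the parent is heptane.
The principal characteristic group is an alcohol (–OH), named with the suffix -ol.
The numbering direction is chosen so that numbering from this end puts the hydroxyl group at C-1 rather than C-7.
That gives the hydroxyl at C-1; two ethyl groups at C-4; an iodo group at C-7.
Prefixes are listed alphabetically: ethyl, iodo.
The name is 4,4-diethyl-7-iodoheptan-1-ol.

4,4-diethyl-7-iodoheptan-1-ol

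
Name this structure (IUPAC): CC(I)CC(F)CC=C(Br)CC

3-bromo-6-fluoro-8-iodonon-3-ene

Counting along the main chain through the multiple bond gives 9 carbons: the parent is nonane.
The chain contains a C=C double bond, so the unsaturation ending is -ene.
Choose the numbering such that numbering from this end puts the double bond at C-3 rather than C-6.
With this numbering: the double bond between C-3 and C-4; a bromo group at C-3; a fluoro group at C-6; an iodo group at C-8.
Prefixes are listed alphabetically: bromo, fluoro, iodo.
Putting it together: 3-bromo-6-fluoro-8-iodonon-3-ene.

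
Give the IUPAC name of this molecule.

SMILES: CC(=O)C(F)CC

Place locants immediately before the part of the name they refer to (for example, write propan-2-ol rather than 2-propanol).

The longest chain bearing the carbonyl is 5 carbons long (pentane).
The highest-priority functional group is a ketone (C=O on an internal carbon), so the name ends in -one.
The numbering direction is chosen so that numbering from this end puts the carbonyl group at C-2 rather than C-4.
This places the carbonyl at C-2; a fluoro group at C-3.
The name is 3-fluoropentan-2-one.

3-fluoropentan-2-one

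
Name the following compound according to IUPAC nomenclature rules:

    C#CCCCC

hex-1-yne

The longest carbon chain that includes the multiple bond has 6 carbons, so the parent hydride is hexane.
There is one C≡C triple bond, indicated by the ending -yne.
The numbering direction is chosen so that numbering from this end puts the triple bond at C-1 rather than C-5.
This places the triple bond between C-1 and C-2.
Assembling the pieces gives hex-1-yne.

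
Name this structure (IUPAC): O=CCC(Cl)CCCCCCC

The longest chain bearing the –CHO group is 10 carbons long (decane).
The highest-priority functional group is an aldehyde (terminal –CHO), so the name ends in -al.
The numbering direction is chosen so that the aldehyde carbon is C-1 by definition.
That gives a chloro group at C-3.
Assembling the pieces gives 3-chlorodecanal.

3-chlorodecanal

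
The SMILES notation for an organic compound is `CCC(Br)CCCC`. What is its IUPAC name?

3-bromoheptane

The parent chain contains 7 carbons (heptane).
Choose the numbering such that the substituent locant set {3} is lower than {5} at the first point of difference.
With this numbering: a bromo group at C-3.
The name is 3-bromoheptane.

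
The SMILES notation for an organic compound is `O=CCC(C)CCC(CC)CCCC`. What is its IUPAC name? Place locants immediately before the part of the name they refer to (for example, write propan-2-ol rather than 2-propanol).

The longest chain bearing the –CHO group is 10 carbons long (decane).
The highest-priority functional group is an aldehyde (terminal –CHO), so the name ends in -al.
Number the chain so that the aldehyde carbon is C-1 by definition.
That gives an ethyl group at C-6; a methyl group at C-3.
Prefixes are listed alphabetically: ethyl, methyl.
Putting it together: 6-ethyl-3-methyldecanal.

6-ethyl-3-methyldecanal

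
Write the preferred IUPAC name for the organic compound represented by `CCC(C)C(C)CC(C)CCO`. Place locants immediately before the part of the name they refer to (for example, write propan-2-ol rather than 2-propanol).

3,5,6-trimethyloctan-1-ol

Counting along the main chain through the –OH group gives 8 carbons: the parent is octane.
The principal characteristic group is an alcohol (–OH), named with the suffix -ol.
Number the chain so that numbering from this end puts the hydroxyl group at C-1 rather than C-8.
With this numbering: the hydroxyl at C-1; methyl groups at C-3 and C-5 and C-6.
Putting it together: 3,5,6-trimethyloctan-1-ol.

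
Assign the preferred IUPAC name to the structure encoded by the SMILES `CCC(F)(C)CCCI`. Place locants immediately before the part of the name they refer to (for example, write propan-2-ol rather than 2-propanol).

The longest continuous carbon chain has 6 atoms, so the parent hydride is hexane.
Choose the numbering such that the substituent locant set {1,4,4} is lower than {3,3,6} at the first point of difference.
This places a fluoro group at C-4; an iodo group at C-1; a methyl group at C-4.
Prefixes are listed alphabetically: fluoro, iodo, methyl.
The name is 4-fluoro-1-iodo-4-methylhexane.

4-fluoro-1-iodo-4-methylhexane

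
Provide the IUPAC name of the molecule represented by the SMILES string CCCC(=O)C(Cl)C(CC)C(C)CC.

Counting along the main chain through the carbonyl gives 9 carbons: the parent is nonane.
The highest-priority functional group is a ketone (C=O on an internal carbon), so the name ends in -one.
The numbering direction is chosen so that numbering from this end puts the carbonyl group at C-4 rather than C-6.
With this numbering: the carbonyl at C-4; a chloro group at C-5; an ethyl group at C-6; a methyl group at C-7.
Substituent prefixes are cited in alphabetical order (multiplying prefixes like di-/tri- are ignored for ordering).
The name is 5-chloro-6-ethyl-7-methylnonan-4-one.

5-chloro-6-ethyl-7-methylnonan-4-one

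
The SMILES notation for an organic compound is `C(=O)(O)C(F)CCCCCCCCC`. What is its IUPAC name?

2-fluoroundecanoic acid

The longest chain bearing the –COOH group is 11 carbons long (undecane).
A carboxylic acid (terminal –COOH) is the principal characteristic group, giving the suffix -oic acid.
Number the chain so that the carboxylic acid carbon is C-1 by definition.
This places a fluoro group at C-2.
Assembling the pieces gives 2-fluoroundecanoic acid.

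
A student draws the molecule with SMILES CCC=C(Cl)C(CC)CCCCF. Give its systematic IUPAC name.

4-chloro-5-ethyl-9-fluoronon-3-ene

The longest carbon chain that includes the multiple bond has 9 carbons, so the parent hydride is nonane.
The chain contains a C=C double bond, so the unsaturation ending is -ene.
The numbering direction is chosen so that numbering from this end puts the double bond at C-3 rather than C-6.
With this numbering: the double bond between C-3 and C-4; a chloro group at C-4; an ethyl group at C-5; a fluoro group at C-9.
Substituent prefixes are cited in alphabetical order (multiplying prefixes like di-/tri- are ignored for ordering).
The name is 4-chloro-5-ethyl-9-fluoronon-3-ene.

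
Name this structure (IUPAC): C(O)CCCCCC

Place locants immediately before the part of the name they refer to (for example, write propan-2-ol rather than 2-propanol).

heptan-1-ol

Counting along the main chain through the –OH group gives 7 carbons: the parent is heptane.
The principal characteristic group is an alcohol (–OH), named with the suffix -ol.
Choose the numbering such that numbering from this end puts the hydroxyl group at C-1 rather than C-7.
This places the hydroxyl at C-1.
The name is heptan-1-ol.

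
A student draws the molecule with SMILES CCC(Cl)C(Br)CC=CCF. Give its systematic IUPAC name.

5-bromo-6-chloro-1-fluorooct-2-ene

The longest chain bearing the multiple bond is 8 carbons long (octane).
The chain contains a C=C double bond, so the unsaturation ending is -ene.
Number the chain so that numbering from this end puts the double bond at C-2 rather than C-6.
That gives the double bond between C-2 and C-3; a bromo group at C-5; a chloro group at C-6; a fluoro group at C-1.
Prefixes are listed alphabetically: bromo, chloro, fluoro.
Assembling the pieces gives 5-bromo-6-chloro-1-fluorooct-2-ene.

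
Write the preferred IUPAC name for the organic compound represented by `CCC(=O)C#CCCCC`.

non-4-yn-3-one

Counting along the main chain through the carbonyl and the multiple bond gives 9 carbons: the parent is nonane.
The highest-priority functional group is a ketone (C=O on an internal carbon), so the name ends in -one.
A C≡C triple bond in the chain gives the infix -yne-.
Number the chain so that numbering from this end puts the carbonyl group at C-3 rather than C-7.
This places the carbonyl at C-3; the triple bond between C-4 and C-5.
Assembling the pieces gives non-4-yn-3-one.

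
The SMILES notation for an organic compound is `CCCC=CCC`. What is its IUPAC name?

hept-3-ene

The longest carbon chain that includes the multiple bond has 7 carbons, so the parent hydride is heptane.
There is one C=C double bond, indicated by the ending -ene.
Choose the numbering such that numbering from this end puts the double bond at C-3 rather than C-4.
This places the double bond between C-3 and C-4.
Assembling the pieces gives hept-3-ene.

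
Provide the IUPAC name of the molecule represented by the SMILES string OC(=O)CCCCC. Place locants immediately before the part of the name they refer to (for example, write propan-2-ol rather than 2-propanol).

hexanoic acid

The longest carbon chain that includes the –COOH group has 6 carbons, so the parent hydride is hexane.
The principal characteristic group is a carboxylic acid (terminal –COOH), named with the suffix -oic acid.
The numbering direction is chosen so that the carboxylic acid carbon is C-1 by definition.
Putting it together: hexanoic acid.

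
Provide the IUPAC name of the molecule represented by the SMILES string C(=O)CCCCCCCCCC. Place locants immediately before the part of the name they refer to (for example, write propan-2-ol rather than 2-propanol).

undecanal

The longest chain bearing the –CHO group is 11 carbons long (undecane).
The principal characteristic group is an aldehyde (terminal –CHO), named with the suffix -al.
Number the chain so that the aldehyde carbon is C-1 by definition.
Putting it together: undecanal.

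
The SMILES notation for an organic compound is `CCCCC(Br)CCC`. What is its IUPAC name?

4-bromooctane

The longest continuous carbon chain has 8 atoms, so the parent hydride is octane.
Number the chain so that the substituent locant set {4} is lower than {5} at the first point of difference.
That gives a bromo group at C-4.
The name is 4-bromooctane.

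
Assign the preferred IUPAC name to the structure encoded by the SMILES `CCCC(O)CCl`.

1-chloropentan-2-ol

The longest chain bearing the –OH group is 5 carbons long (pentane).
The highest-priority functional group is an alcohol (–OH), so the name ends in -ol.
The numbering direction is chosen so that numbering from this end puts the hydroxyl group at C-2 rather than C-4.
With this numbering: the hydroxyl at C-2; a chloro group at C-1.
The name is 1-chloropentan-2-ol.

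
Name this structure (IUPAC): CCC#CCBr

1-bromopent-2-yne

The longest carbon chain that includes the multiple bond has 5 carbons, so the parent hydride is pentane.
The chain contains a C≡C triple bond, so the unsaturation ending is -yne.
Choose the numbering such that numbering from this end puts the triple bond at C-2 rather than C-3.
This places the triple bond between C-2 and C-3; a bromo group at C-1.
Putting it together: 1-bromopent-2-yne.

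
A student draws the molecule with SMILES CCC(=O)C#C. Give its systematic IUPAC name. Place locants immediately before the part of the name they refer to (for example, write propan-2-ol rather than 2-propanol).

The longest chain bearing the carbonyl and the multiple bond is 5 carbons long (pentane).
The principal characteristic group is a ketone (C=O on an internal carbon), named with the suffix -one.
A C≡C triple bond in the chain gives the infix -yne-.
Number the chain so that numbering from this end puts the triple bond at C-1 rather than C-4.
That gives the carbonyl at C-3; the triple bond between C-1 and C-2.
Assembling the pieces gives pent-1-yn-3-one.

pent-1-yn-3-one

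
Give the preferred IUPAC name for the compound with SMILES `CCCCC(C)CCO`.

The longest carbon chain that includes the –OH group has 7 carbons, so the parent hydride is heptane.
An alcohol (–OH) is the principal characteristic group, giving the suffix -ol.
The numbering direction is chosen so that numbering from this end puts the hydroxyl group at C-1 rather than C-7.
That gives the hydroxyl at C-1; a methyl group at C-3.
Assembling the pieces gives 3-methylheptan-1-ol.

3-methylheptan-1-ol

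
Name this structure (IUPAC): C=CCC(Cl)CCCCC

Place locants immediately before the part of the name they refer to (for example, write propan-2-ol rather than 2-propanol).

The longest carbon chain that includes the multiple bond has 9 carbons, so the parent hydride is nonane.
There is one C=C double bond, indicated by the ending -ene.
Number the chain so that numbering from this end puts the double bond at C-1 rather than C-8.
This places the double bond between C-1 and C-2; a chloro group at C-4.
Assembling the pieces gives 4-chloronon-1-ene.

4-chloronon-1-ene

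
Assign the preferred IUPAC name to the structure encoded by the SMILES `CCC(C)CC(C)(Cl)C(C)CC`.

4-chloro-3,4,6-trimethyloctane

The longest continuous carbon chain has 8 atoms, so the parent hydride is octane.
Choose the numbering such that the substituent locant set {3,4,4,6} is lower than {3,5,5,6} at the first point of difference.
This places a chloro group at C-4; methyl groups at C-3 and C-4 and C-6.
Substituent prefixes are cited in alphabetical order (multiplying prefixes like di-/tri- are ignored for ordering).
Putting it together: 4-chloro-3,4,6-trimethyloctane.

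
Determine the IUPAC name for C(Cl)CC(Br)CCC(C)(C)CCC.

3-bromo-1-chloro-6,6-dimethylnonane

The longest continuous carbon chain has 9 atoms, so the parent hydride is nonane.
The numbering direction is chosen so that the substituent locant set {1,3,6,6} is lower than {4,4,7,9} at the first point of difference.
This places a bromo group at C-3; a chloro group at C-1; two methyl groups at C-6.
Substituent prefixes are cited in alphabetical order (multiplying prefixes like di-/tri- are ignored for ordering).
Assembling the pieces gives 3-bromo-1-chloro-6,6-dimethylnonane.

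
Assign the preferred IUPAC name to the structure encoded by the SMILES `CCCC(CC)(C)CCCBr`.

The longest continuous carbon chain has 7 atoms, so the parent hydride is heptane.
Number the chain so that the substituent locant set {1,4,4} is lower than {4,4,7} at the first point of difference.
That gives a bromo group at C-1; an ethyl group at C-4; a methyl group at C-4.
The substituents are ordered alphabetically, ignoring any di-/tri- multipliers.
The name is 1-bromo-4-ethyl-4-methylheptane.

1-bromo-4-ethyl-4-methylheptane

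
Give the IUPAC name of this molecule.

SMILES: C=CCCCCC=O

hept-6-enal

Counting along the main chain through the –CHO group and the multiple bond gives 7 carbons: the parent is heptane.
The highest-priority functional group is an aldehyde (terminal –CHO), so the name ends in -al.
The chain contains a C=C double bond, so the unsaturation ending is -ene.
Number the chain so that the aldehyde carbon is C-1 by definition.
With this numbering: the double bond between C-6 and C-7.
The name is hept-6-enal.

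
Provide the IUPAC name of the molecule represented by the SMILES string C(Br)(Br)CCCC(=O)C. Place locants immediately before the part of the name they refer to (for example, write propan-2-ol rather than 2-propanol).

6,6-dibromohexan-2-one

The longest carbon chain that includes the carbonyl has 6 carbons, so the parent hydride is hexane.
A ketone (C=O on an internal carbon) is the principal characteristic group, giving the suffix -one.
The numbering direction is chosen so that numbering from this end puts the carbonyl group at C-2 rather than C-5.
This places the carbonyl at C-2; two bromo groups at C-6.
Assembling the pieces gives 6,6-dibromohexan-2-one.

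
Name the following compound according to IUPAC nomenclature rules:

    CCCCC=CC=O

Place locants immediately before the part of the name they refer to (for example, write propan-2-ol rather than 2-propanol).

hept-2-enal

The longest chain bearing the –CHO group and the multiple bond is 7 carbons long (heptane).
The highest-priority functional group is an aldehyde (terminal –CHO), so the name ends in -al.
There is one C=C double bond, indicated by the ending -ene.
The numbering direction is chosen so that the aldehyde carbon is C-1 by definition.
This places the double bond between C-2 and C-3.
Putting it together: hept-2-enal.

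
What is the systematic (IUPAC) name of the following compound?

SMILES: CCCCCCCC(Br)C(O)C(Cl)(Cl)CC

Counting along the main chain through the –OH group gives 12 carbons: the parent is dodecane.
The principal characteristic group is an alcohol (–OH), named with the suffix -ol.
The numbering direction is chosen so that numbering from this end puts the hydroxyl group at C-4 rather than C-9.
With this numbering: the hydroxyl at C-4; a bromo group at C-5; two chloro groups at C-3.
Substituent prefixes are cited in alphabetical order (multiplying prefixes like di-/tri- are ignored for ordering).
The name is 5-bromo-3,3-dichlorododecan-4-ol.

5-bromo-3,3-dichlorododecan-4-ol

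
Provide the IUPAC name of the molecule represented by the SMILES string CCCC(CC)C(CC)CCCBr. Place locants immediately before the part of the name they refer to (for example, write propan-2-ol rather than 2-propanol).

1-bromo-4,5-diethyloctane

The longest continuous carbon chain has 8 atoms, so the parent hydride is octane.
Choose the numbering such that the substituent locant set {1,4,5} is lower than {4,5,8} at the first point of difference.
That gives a bromo group at C-1; ethyl groups at C-4 and C-5.
The substituents are ordered alphabetically, ignoring any di-/tri- multipliers.
Assembling the pieces gives 1-bromo-4,5-diethyloctane.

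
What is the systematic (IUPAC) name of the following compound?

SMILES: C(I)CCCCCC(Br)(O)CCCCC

6-bromo-12-iodododecan-6-ol

Counting along the main chain through the –OH group gives 12 carbons: the parent is dodecane.
The principal characteristic group is an alcohol (–OH), named with the suffix -ol.
The numbering direction is chosen so that numbering from this end puts the hydroxyl group at C-6 rather than C-7.
With this numbering: the hydroxyl at C-6; a bromo group at C-6; an iodo group at C-12.
Prefixes are listed alphabetically: bromo, iodo.
The name is 6-bromo-12-iodododecan-6-ol.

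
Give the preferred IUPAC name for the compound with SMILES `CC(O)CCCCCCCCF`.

10-fluorodecan-2-ol

The longest carbon chain that includes the –OH group has 10 carbons, so the parent hydride is decane.
The highest-priority functional group is an alcohol (–OH), so the name ends in -ol.
Number the chain so that numbering from this end puts the hydroxyl group at C-2 rather than C-9.
This places the hydroxyl at C-2; a fluoro group at C-10.
Assembling the pieces gives 10-fluorodecan-2-ol.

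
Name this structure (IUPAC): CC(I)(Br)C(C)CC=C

5-bromo-5-iodo-4-methylhex-1-ene

The longest chain bearing the multiple bond is 6 carbons long (hexane).
The chain contains a C=C double bond, so the unsaturation ending is -ene.
The numbering direction is chosen so that numbering from this end puts the double bond at C-1 rather than C-5.
This places the double bond between C-1 and C-2; a bromo group at C-5; an iodo group at C-5; a methyl group at C-4.
Prefixes are listed alphabetically: bromo, iodo, methyl.
Putting it together: 5-bromo-5-iodo-4-methylhex-1-ene.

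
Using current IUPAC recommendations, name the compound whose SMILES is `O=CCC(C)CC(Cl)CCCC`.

5-chloro-3-methylnonanal

The longest carbon chain that includes the –CHO group has 9 carbons, so the parent hydride is nonane.
The highest-priority functional group is an aldehyde (terminal –CHO), so the name ends in -al.
The numbering direction is chosen so that the aldehyde carbon is C-1 by definition.
This places a chloro group at C-5; a methyl group at C-3.
The substituents are ordered alphabetically, ignoring any di-/tri- multipliers.
Assembling the pieces gives 5-chloro-3-methylnonanal.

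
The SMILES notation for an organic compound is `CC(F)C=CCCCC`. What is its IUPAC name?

Counting along the main chain through the multiple bond gives 8 carbons: the parent is octane.
A C=C double bond in the chain gives the infix -ene-.
Choose the numbering such that numbering from this end puts the double bond at C-3 rather than C-5.
With this numbering: the double bond between C-3 and C-4; a fluoro group at C-2.
Putting it together: 2-fluorooct-3-ene.

2-fluorooct-3-ene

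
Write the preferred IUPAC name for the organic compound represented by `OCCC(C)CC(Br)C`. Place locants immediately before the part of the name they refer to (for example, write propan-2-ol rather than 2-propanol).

5-bromo-3-methylhexan-1-ol

The longest carbon chain that includes the –OH group has 6 carbons, so the parent hydride is hexane.
The principal characteristic group is an alcohol (–OH), named with the suffix -ol.
The numbering direction is chosen so that numbering from this end puts the hydroxyl group at C-1 rather than C-6.
This places the hydroxyl at C-1; a bromo group at C-5; a methyl group at C-3.
Prefixes are listed alphabetically: bromo, methyl.
Putting it together: 5-bromo-3-methylhexan-1-ol.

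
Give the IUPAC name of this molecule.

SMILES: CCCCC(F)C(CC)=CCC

4-ethyl-5-fluoronon-3-ene

The longest carbon chain that includes the multiple bond has 9 carbons, so the parent hydride is nonane.
The chain contains a C=C double bond, so the unsaturation ending is -ene.
Choose the numbering such that numbering from this end puts the double bond at C-3 rather than C-6.
This places the double bond between C-3 and C-4; an ethyl group at C-4; a fluoro group at C-5.
Prefixes are listed alphabetically: ethyl, fluoro.
Assembling the pieces gives 4-ethyl-5-fluoronon-3-ene.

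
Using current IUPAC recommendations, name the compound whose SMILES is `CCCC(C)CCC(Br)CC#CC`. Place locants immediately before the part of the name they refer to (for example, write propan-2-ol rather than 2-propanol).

5-bromo-8-methylundec-2-yne

The longest carbon chain that includes the multiple bond has 11 carbons, so the parent hydride is undecane.
A C≡C triple bond in the chain gives the infix -yne-.
Choose the numbering such that numbering from this end puts the triple bond at C-2 rather than C-9.
That gives the triple bond between C-2 and C-3; a bromo group at C-5; a methyl group at C-8.
Prefixes are listed alphabetically: bromo, methyl.
The name is 5-bromo-8-methylundec-2-yne.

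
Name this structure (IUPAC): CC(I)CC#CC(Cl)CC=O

3-chloro-7-iodooct-4-ynal

Counting along the main chain through the –CHO group and the multiple bond gives 8 carbons: the parent is octane.
An aldehyde (terminal –CHO) is the principal characteristic group, giving the suffix -al.
A C≡C triple bond in the chain gives the infix -yne-.
Choose the numbering such that the aldehyde carbon is C-1 by definition.
With this numbering: the triple bond between C-4 and C-5; a chloro group at C-3; an iodo group at C-7.
The substituents are ordered alphabetically, ignoring any di-/tri- multipliers.
The name is 3-chloro-7-iodooct-4-ynal.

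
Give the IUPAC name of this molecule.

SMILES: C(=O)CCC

Counting along the main chain through the –CHO group gives 4 carbons: the parent is butane.
The principal characteristic group is an aldehyde (terminal –CHO), named with the suffix -al.
The numbering direction is chosen so that the aldehyde carbon is C-1 by definition.
Putting it together: butanal.

butanal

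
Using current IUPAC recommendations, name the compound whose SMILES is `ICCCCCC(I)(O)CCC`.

4,9-diiodononan-4-ol

The longest carbon chain that includes the –OH group has 9 carbons, so the parent hydride is nonane.
The principal characteristic group is an alcohol (–OH), named with the suffix -ol.
Number the chain so that numbering from this end puts the hydroxyl group at C-4 rather than C-6.
That gives the hydroxyl at C-4; iodo groups at C-4 and C-9.
Assembling the pieces gives 4,9-diiodononan-4-ol.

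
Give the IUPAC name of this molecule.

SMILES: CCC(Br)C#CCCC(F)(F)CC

3-bromo-8,8-difluorodec-4-yne

The longest chain bearing the multiple bond is 10 carbons long (decane).
The chain contains a C≡C triple bond, so the unsaturation ending is -yne.
The numbering direction is chosen so that numbering from this end puts the triple bond at C-4 rather than C-6.
This places the triple bond between C-4 and C-5; a bromo group at C-3; two fluoro groups at C-8.
The substituents are ordered alphabetically, ignoring any di-/tri- multipliers.
Putting it together: 3-bromo-8,8-difluorodec-4-yne.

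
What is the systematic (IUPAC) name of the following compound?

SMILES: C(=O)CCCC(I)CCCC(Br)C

9-bromo-5-iododecanal

Counting along the main chain through the –CHO group gives 10 carbons: the parent is decane.
An aldehyde (terminal –CHO) is the principal characteristic group, giving the suffix -al.
The numbering direction is chosen so that the aldehyde carbon is C-1 by definition.
With this numbering: a bromo group at C-9; an iodo group at C-5.
Substituent prefixes are cited in alphabetical order (multiplying prefixes like di-/tri- are ignored for ordering).
The name is 9-bromo-5-iododecanal.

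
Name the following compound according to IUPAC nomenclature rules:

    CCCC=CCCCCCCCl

Counting along the main chain through the multiple bond gives 11 carbons: the parent is undecane.
There is one C=C double bond, indicated by the ending -ene.
Choose the numbering such that numbering from this end puts the double bond at C-4 rather than C-7.
That gives the double bond between C-4 and C-5; a chloro group at C-11.
The name is 11-chloroundec-4-ene.

11-chloroundec-4-ene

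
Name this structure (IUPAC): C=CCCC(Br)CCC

The longest carbon chain that includes the multiple bond has 8 carbons, so the parent hydride is octane.
A C=C double bond in the chain gives the infix -ene-.
Choose the numbering such that numbering from this end puts the double bond at C-1 rather than C-7.
This places the double bond between C-1 and C-2; a bromo group at C-5.
Putting it together: 5-bromooct-1-ene.

5-bromooct-1-ene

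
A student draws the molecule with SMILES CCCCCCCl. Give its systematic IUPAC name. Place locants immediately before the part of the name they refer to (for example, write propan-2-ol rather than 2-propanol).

The longest carbon chain is 6 atoms: the parent is hexane.
Number the chain so that the substituent locant set {1} is lower than {6} at the first point of difference.
This places a chloro group at C-1.
The name is 1-chlorohexane.

1-chlorohexane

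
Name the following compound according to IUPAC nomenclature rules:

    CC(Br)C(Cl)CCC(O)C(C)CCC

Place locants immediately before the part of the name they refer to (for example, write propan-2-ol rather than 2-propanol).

9-bromo-8-chloro-4-methyldecan-5-ol

The longest chain bearing the –OH group is 10 carbons long (decane).
The principal characteristic group is an alcohol (–OH), named with the suffix -ol.
Number the chain so that numbering from this end puts the hydroxyl group at C-5 rather than C-6.
That gives the hydroxyl at C-5; a bromo group at C-9; a chloro group at C-8; a methyl group at C-4.
Prefixes are listed alphabetically: bromo, chloro, methyl.
Putting it together: 9-bromo-8-chloro-4-methyldecan-5-ol.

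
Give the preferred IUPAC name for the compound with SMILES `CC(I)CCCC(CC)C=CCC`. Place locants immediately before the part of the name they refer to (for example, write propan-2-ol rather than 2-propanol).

Counting along the main chain through the multiple bond gives 10 carbons: the parent is decane.
The chain contains a C=C double bond, so the unsaturation ending is -ene.
Choose the numbering such that numbering from this end puts the double bond at C-3 rather than C-7.
That gives the double bond between C-3 and C-4; an ethyl group at C-5; an iodo group at C-9.
Substituent prefixes are cited in alphabetical order (multiplying prefixes like di-/tri- are ignored for ordering).
Assembling the pieces gives 5-ethyl-9-iododec-3-ene.

5-ethyl-9-iododec-3-ene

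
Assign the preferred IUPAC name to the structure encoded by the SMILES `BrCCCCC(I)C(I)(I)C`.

1-bromo-5,6,6-triiodoheptane

The parent chain contains 7 carbons (heptane).
The numbering direction is chosen so that the substituent locant set {1,5,6,6} is lower than {2,2,3,7} at the first point of difference.
This places a bromo group at C-1; iodo groups at C-5 and C-6 (×2).
The substituents are ordered alphabetically, ignoring any di-/tri- multipliers.
Putting it together: 1-bromo-5,6,6-triiodoheptane.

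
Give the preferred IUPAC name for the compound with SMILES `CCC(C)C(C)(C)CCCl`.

The longest continuous carbon chain has 6 atoms, so the parent hydride is hexane.
Choose the numbering such that the substituent locant set {1,3,3,4} is lower than {3,4,4,6} at the first point of difference.
With this numbering: a chloro group at C-1; methyl groups at C-3 (×2) and C-4.
Substituent prefixes are cited in alphabetical order (multiplying prefixes like di-/tri- are ignored for ordering).
Assembling the pieces gives 1-chloro-3,3,4-trimethylhexane.

1-chloro-3,3,4-trimethylhexane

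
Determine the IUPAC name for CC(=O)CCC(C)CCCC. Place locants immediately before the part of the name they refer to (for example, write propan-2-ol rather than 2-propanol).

5-methylnonan-2-one

Counting along the main chain through the carbonyl gives 9 carbons: the parent is nonane.
The principal characteristic group is a ketone (C=O on an internal carbon), named with the suffix -one.
The numbering direction is chosen so that numbering from this end puts the carbonyl group at C-2 rather than C-8.
That gives the carbonyl at C-2; a methyl group at C-5.
Putting it together: 5-methylnonan-2-one.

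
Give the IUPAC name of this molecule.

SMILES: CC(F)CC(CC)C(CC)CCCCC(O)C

The longest carbon chain that includes the –OH group has 11 carbons, so the parent hydride is undecane.
The principal characteristic group is an alcohol (–OH), named with the suffix -ol.
Number the chain so that numbering from this end puts the hydroxyl group at C-2 rather than C-10.
This places the hydroxyl at C-2; ethyl groups at C-7 and C-8; a fluoro group at C-10.
Substituent prefixes are cited in alphabetical order (multiplying prefixes like di-/tri- are ignored for ordering).
Putting it together: 7,8-diethyl-10-fluoroundecan-2-ol.

7,8-diethyl-10-fluoroundecan-2-ol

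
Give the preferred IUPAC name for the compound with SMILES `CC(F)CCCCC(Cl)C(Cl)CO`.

The longest chain bearing the –OH group is 9 carbons long (nonane).
The highest-priority functional group is an alcohol (–OH), so the name ends in -ol.
Number the chain so that numbering from this end puts the hydroxyl group at C-1 rather than C-9.
That gives the hydroxyl at C-1; chloro groups at C-2 and C-3; a fluoro group at C-8.
Prefixes are listed alphabetically: chloro, fluoro.
Putting it together: 2,3-dichloro-8-fluorononan-1-ol.

2,3-dichloro-8-fluorononan-1-ol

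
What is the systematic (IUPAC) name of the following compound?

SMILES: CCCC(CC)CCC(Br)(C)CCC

The longest continuous carbon chain has 10 atoms, so the parent hydride is decane.
The numbering direction is chosen so that the substituent locant set {4,4,7} is lower than {4,7,7} at the first point of difference.
That gives a bromo group at C-4; an ethyl group at C-7; a methyl group at C-4.
Substituent prefixes are cited in alphabetical order (multiplying prefixes like di-/tri- are ignored for ordering).
Putting it together: 4-bromo-7-ethyl-4-methyldecane.

4-bromo-7-ethyl-4-methyldecane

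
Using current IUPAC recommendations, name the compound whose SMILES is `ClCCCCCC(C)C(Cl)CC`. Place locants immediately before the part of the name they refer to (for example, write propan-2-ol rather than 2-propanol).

1,7-dichloro-6-methylnonane

The parent chain contains 9 carbons (nonane).
Number the chain so that the substituent locant set {1,6,7} is lower than {3,4,9} at the first point of difference.
With this numbering: chloro groups at C-1 and C-7; a methyl group at C-6.
Prefixes are listed alphabetically: chloro, methyl.
Assembling the pieces gives 1,7-dichloro-6-methylnonane.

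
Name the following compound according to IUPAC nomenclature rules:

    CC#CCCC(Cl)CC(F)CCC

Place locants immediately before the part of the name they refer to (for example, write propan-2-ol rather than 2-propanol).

6-chloro-8-fluoroundec-2-yne

The longest carbon chain that includes the multiple bond has 11 carbons, so the parent hydride is undecane.
The chain contains a C≡C triple bond, so the unsaturation ending is -yne.
Choose the numbering such that numbering from this end puts the triple bond at C-2 rather than C-9.
That gives the triple bond between C-2 and C-3; a chloro group at C-6; a fluoro group at C-8.
Prefixes are listed alphabetically: chloro, fluoro.
Putting it together: 6-chloro-8-fluoroundec-2-yne.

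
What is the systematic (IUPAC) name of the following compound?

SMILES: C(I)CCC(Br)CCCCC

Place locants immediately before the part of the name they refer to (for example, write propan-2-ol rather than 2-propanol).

The parent chain contains 9 carbons (nonane).
The numbering direction is chosen so that the substituent locant set {1,4} is lower than {6,9} at the first point of difference.
With this numbering: a bromo group at C-4; an iodo group at C-1.
Substituent prefixes are cited in alphabetical order (multiplying prefixes like di-/tri- are ignored for ordering).
Assembling the pieces gives 4-bromo-1-iodononane.

4-bromo-1-iodononane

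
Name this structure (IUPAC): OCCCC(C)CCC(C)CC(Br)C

Counting along the main chain through the –OH group gives 10 carbons: the parent is decane.
An alcohol (–OH) is the principal characteristic group, giving the suffix -ol.
Number the chain so that numbering from this end puts the hydroxyl group at C-1 rather than C-10.
With this numbering: the hydroxyl at C-1; a bromo group at C-9; methyl groups at C-4 and C-7.
The substituents are ordered alphabetically, ignoring any di-/tri- multipliers.
Putting it together: 9-bromo-4,7-dimethyldecan-1-ol.

9-bromo-4,7-dimethyldecan-1-ol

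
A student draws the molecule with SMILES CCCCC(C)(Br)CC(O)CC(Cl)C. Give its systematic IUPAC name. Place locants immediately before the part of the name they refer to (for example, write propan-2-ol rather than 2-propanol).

6-bromo-2-chloro-6-methyldecan-4-ol

The longest chain bearing the –OH group is 10 carbons long (decane).
The highest-priority functional group is an alcohol (–OH), so the name ends in -ol.
Number the chain so that numbering from this end puts the hydroxyl group at C-4 rather than C-7.
That gives the hydroxyl at C-4; a bromo group at C-6; a chloro group at C-2; a methyl group at C-6.
The substituents are ordered alphabetically, ignoring any di-/tri- multipliers.
Assembling the pieces gives 6-bromo-2-chloro-6-methyldecan-4-ol.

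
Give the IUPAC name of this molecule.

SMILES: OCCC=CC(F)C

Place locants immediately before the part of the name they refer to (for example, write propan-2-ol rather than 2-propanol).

Counting along the main chain through the –OH group and the multiple bond gives 6 carbons: the parent is hexane.
An alcohol (–OH) is the principal characteristic group, giving the suffix -ol.
The chain contains a C=C double bond, so the unsaturation ending is -ene.
Number the chain so that numbering from this end puts the hydroxyl group at C-1 rather than C-6.
This places the hydroxyl at C-1; the double bond between C-3 and C-4; a fluoro group at C-5.
Putting it together: 5-fluorohex-3-en-1-ol.

5-fluorohex-3-en-1-ol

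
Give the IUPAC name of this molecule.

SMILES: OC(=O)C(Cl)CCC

Counting along the main chain through the –COOH group gives 5 carbons: the parent is pentane.
The principal characteristic group is a carboxylic acid (terminal –COOH), named with the suffix -oic acid.
The numbering direction is chosen so that the carboxylic acid carbon is C-1 by definition.
This places a chloro group at C-2.
Assembling the pieces gives 2-chloropentanoic acid.

2-chloropentanoic acid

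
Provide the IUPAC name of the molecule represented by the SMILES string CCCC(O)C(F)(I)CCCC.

5-fluoro-5-iodononan-4-ol

The longest chain bearing the –OH group is 9 carbons long (nonane).
An alcohol (–OH) is the principal characteristic group, giving the suffix -ol.
The numbering direction is chosen so that numbering from this end puts the hydroxyl group at C-4 rather than C-6.
This places the hydroxyl at C-4; a fluoro group at C-5; an iodo group at C-5.
Prefixes are listed alphabetically: fluoro, iodo.
Putting it together: 5-fluoro-5-iodononan-4-ol.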